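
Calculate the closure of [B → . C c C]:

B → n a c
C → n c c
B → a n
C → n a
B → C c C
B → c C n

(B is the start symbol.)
{ [B → . C c C], [C → . n a], [C → . n c c] }

To compute CLOSURE, for each item [A → α.Bβ] where B is a non-terminal, add [B → .γ] for all productions B → γ; repeat for the newly added items until nothing changes.

Start with: [B → . C c C]
  [B → . C c C] has the dot before C: add [C → . n c c], [C → . n a]
No further items can be added.

CLOSURE = { [B → . C c C], [C → . n a], [C → . n c c] }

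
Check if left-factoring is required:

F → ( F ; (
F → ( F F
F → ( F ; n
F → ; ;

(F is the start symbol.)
Left-factoring is needed when two productions for the same non-terminal
share a common prefix on the right-hand side.

Productions for F:
  F → ( F ; (
  F → ( F F
  F → ( F ; n
  F → ; ;

Found common prefix '( F' in productions for F

Answer: Yes, F has productions with common prefix '( F'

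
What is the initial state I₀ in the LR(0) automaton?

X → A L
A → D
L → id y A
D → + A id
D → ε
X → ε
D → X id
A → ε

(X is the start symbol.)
{ [A → . D], [A → .], [D → . + A id], [D → . X id], [D → .], [X → . A L], [X → .], [X' → . X] }

First, augment the grammar with X' → X
I₀ = CLOSURE({ [X' → . X] }):
  [X' → . X] has the dot before X: add [X → . A L], [X → .]
  [X → . A L] has the dot before A: add [A → . D], [A → .]
  [A → . D] has the dot before D: add [D → . + A id], [D → .], [D → . X id]
No further items can be added.

I₀ = { [A → . D], [A → .], [D → . + A id], [D → . X id], [D → .], [X → . A L], [X → .], [X' → . X] }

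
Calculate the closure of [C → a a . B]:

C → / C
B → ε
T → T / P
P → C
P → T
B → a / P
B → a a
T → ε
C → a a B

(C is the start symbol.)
To compute CLOSURE, for each item [A → α.Bβ] where B is a non-terminal, add [B → .γ] for all productions B → γ; repeat for the newly added items until nothing changes.

Start with: [C → a a . B]
  [C → a a . B] has the dot before B: add [B → .], [B → . a / P], [B → . a a]
No further items can be added.

CLOSURE = { [B → . a / P], [B → . a a], [B → .], [C → a a . B] }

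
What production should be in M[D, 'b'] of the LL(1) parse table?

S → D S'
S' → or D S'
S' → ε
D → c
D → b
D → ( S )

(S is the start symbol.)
D → b

To find M[D, 'b'], we find productions for D where 'b' is in the predict set (PREDICT(N → α) = (FIRST(α) \ {ε}) ∪ (FOLLOW(N) if α ⇒* ε)).

D → c: PREDICT = { 'c' }
D → b: PREDICT = { 'b' }
  'b' is in predict set, so this production goes in M[D, 'b']
D → ( S ): PREDICT = { '(' }

M[D, 'b'] = D → b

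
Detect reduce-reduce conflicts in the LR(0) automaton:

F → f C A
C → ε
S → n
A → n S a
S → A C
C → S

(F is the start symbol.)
A reduce-reduce conflict occurs when an LR(0) state has two complete items [A → α .] and [B → β .] — both call for a reduction, and with no lookahead the parser cannot choose between them.

Augment with F' → F and build the canonical LR(0) collection (I0 = CLOSURE({[F' → . F]}), then GOTO on every symbol after a dot until no new states appear). It has 12 states:
  I0: { [F → . f C A], [F' → . F] }  — shift
  I1: { [F' → F .] }  — accept
  I2: { [A → . n S a], [C → . S], [C → .], [F → f . C A], [S → . A C], [S → . n] }  — shift, reduce
  I3: { [A → . n S a], [C → . S], [C → .], [S → . A C], [S → . n], [S → A . C] }  — shift, reduce
  I4: { [A → . n S a], [F → f C . A] }  — shift
  I5: { [C → S .] }  — reduce
  I6: { [A → . n S a], [A → n . S a], [S → . A C], [S → . n], [S → n .] }  — shift, reduce
  I7: { [A → n S . a] }  — shift
  I8: { [A → n S a .] }  — reduce
  I9: { [F → f C A .] }  — reduce
  I10: { [A → . n S a], [A → n . S a], [S → . A C], [S → . n] }  — shift
  I11: { [S → A C .] }  — reduce

No state contains more than one complete item.

Answer: No reduce-reduce conflicts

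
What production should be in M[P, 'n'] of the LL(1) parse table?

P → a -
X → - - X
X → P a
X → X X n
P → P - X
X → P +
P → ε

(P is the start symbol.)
Empty (error entry)

To find M[P, 'n'], we find productions for P where 'n' is in the predict set (PREDICT(N → α) = (FIRST(α) \ {ε}) ∪ (FOLLOW(N) if α ⇒* ε)).

Relevant sets:
  FIRST(P) = { '-', 'a', ε }
  FOLLOW(P) = { $, '+', '-', 'a' }

P → a -: PREDICT = { 'a' }
P → P - X: PREDICT = { '-', 'a' }
P → ε: PREDICT = { $, '+', '-', 'a' }

M[P, 'n'] is empty (no production applies)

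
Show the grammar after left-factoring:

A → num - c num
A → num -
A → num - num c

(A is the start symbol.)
A → num - A'
A' → c num
A' → ε
A' → num c

Left-factoring transforms A → αβ₁ | αβ₂ into A → αA' and A' → β₁ | β₂
(α is the longest common prefix among the alternatives). Repeat until
no nonterminal has two alternatives with a common prefix.

Round 1: A has alternatives sharing prefix 'num -'. Introduce A': A → num - A'
  Add: A' → c num
  Add: A' → ε
  Add: A' → num c

No remaining common prefixes — done.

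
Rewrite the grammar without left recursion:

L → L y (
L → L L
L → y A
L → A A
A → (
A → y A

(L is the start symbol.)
L is directly left-recursive. The standard transformation for
  A → A α₁ | ... | A α_m | β₁ | ... | β_n
is
  A  → β₁ A' | ... | β_n A'
  A' → α₁ A' | ... | α_m A' | ε

L → y A becomes L → y A L'
L → A A becomes L → A A L'
L → L y ( becomes L' → y ( L'
L → L L becomes L' → L L'
Add L' → ε

Productions for other non-terminals are unchanged:
  A → (
  A → y A

Resulting grammar:
L → y A L'
L → A A L'
L' → y ( L'
L' → L L'
L' → ε
A → (
A → y A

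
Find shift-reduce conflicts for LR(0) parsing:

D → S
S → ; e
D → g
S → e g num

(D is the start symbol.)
A shift-reduce conflict occurs when an LR(0) state has both:
  - a complete (reduce) item [A → α .] (dot at the end), and
  - a shift item [B → β . c γ] (dot before a terminal).

Augment with D' → D and build the canonical LR(0) collection (I0 = CLOSURE({[D' → . D]}), then GOTO on every symbol after a dot until no new states appear). It has 9 states:
  I0: { [D → . S], [D → . g], [D' → . D], [S → . ; e], [S → . e g num] }  — shift
  I1: { [S → ; . e] }  — shift
  I2: { [D' → D .] }  — accept
  I3: { [D → S .] }  — reduce
  I4: { [S → e . g num] }  — shift
  I5: { [D → g .] }  — reduce
  I6: { [S → e g . num] }  — shift
  I7: { [S → e g num .] }  — reduce
  I8: { [S → ; e .] }  — reduce

No state contains both a complete item and a shift item.

Answer: No shift-reduce conflicts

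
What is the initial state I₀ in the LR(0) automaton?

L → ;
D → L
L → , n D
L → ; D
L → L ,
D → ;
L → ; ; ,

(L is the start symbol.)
{ [L → . , n D], [L → . ; ; ,], [L → . ; D], [L → . ;], [L → . L ,], [L' → . L] }

First, augment the grammar with L' → L
I₀ = CLOSURE({ [L' → . L] }):
  [L' → . L] has the dot before L: add [L → . ;], [L → . , n D], [L → . ; D], [L → . L ,], [L → . ; ; ,]
No further items can be added.

I₀ = { [L → . , n D], [L → . ; ; ,], [L → . ; D], [L → . ;], [L → . L ,], [L' → . L] }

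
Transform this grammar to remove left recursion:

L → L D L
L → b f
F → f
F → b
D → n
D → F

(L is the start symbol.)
L → b f L'
L' → D L L'
L' → ε
F → f
F → b
D → n
D → F

L is directly left-recursive. The standard transformation for
  A → A α₁ | ... | A α_m | β₁ | ... | β_n
is
  A  → β₁ A' | ... | β_n A'
  A' → α₁ A' | ... | α_m A' | ε

L → b f becomes L → b f L'
L → L D L becomes L' → D L L'
Add L' → ε

Productions for other non-terminals are unchanged:
  F → f
  F → b
  D → n
  D → F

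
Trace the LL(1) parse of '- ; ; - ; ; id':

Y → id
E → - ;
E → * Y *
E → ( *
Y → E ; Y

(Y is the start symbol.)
Stack is shown with the top on the left.

Stack      Input             Action
-----------------------------------
Y $        - ; ; - ; ; id $  output Y → E ; Y
E ; Y $    - ; ; - ; ; id $  output E → - ;
- ; ; Y $  - ; ; - ; ; id $  match '-'
; ; Y $    ; ; - ; ; id $    match ';'
; Y $      ; - ; ; id $      match ';'
Y $        - ; ; id $        output Y → E ; Y
E ; Y $    - ; ; id $        output E → - ;
- ; ; Y $  - ; ; id $        match '-'
; ; Y $    ; ; id $          match ';'
; Y $      ; id $            match ';'
Y $        id $              output Y → id
id $       id $              match 'id'
$          $                 accept

The string is accepted.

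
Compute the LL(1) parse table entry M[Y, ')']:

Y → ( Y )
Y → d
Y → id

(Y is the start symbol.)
To find M[Y, ')'], we find productions for Y where ')' is in the predict set (PREDICT(N → α) = (FIRST(α) \ {ε}) ∪ (FOLLOW(N) if α ⇒* ε)).

Y → ( Y ): PREDICT = { '(' }
Y → d: PREDICT = { 'd' }
Y → id: PREDICT = { 'id' }

M[Y, ')'] is empty (no production applies)

Answer: Empty (error entry)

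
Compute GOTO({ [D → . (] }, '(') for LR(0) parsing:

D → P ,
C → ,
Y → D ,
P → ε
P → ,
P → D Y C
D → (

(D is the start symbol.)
{ [D → ( .] }

GOTO(I, '(') = CLOSURE({ [A → αX.β] : [A → α.Xβ] ∈ I, X = '(' })

Items with dot before '(', with the dot advanced:
  [D → . (] → [D → ( .]
Closure adds nothing (no advanced item has the dot before a non-terminal).

GOTO = { [D → ( .] }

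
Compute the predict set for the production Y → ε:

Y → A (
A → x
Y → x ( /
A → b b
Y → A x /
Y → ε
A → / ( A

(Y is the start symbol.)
PREDICT(Y → ε) = (FIRST(RHS) \ {ε}) ∪ (FOLLOW(Y) if ε ∈ FIRST(RHS), i.e. RHS ⇒* ε)
The right-hand side is ε (FIRST(ε) = { ε }), so the predict set is FOLLOW(Y) = { $ }
PREDICT(Y → ε) = { $ }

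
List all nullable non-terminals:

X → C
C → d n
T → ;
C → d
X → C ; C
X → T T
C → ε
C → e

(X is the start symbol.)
A non-terminal is nullable if it can derive ε (the empty string): either it has an ε-production, or it has a production whose right-hand side consists entirely of nullable non-terminals.

ε-productions: C → ε
So C is immediately nullable.
X → C: every symbol on the right is nullable, so X is nullable too.
No further non-terminal can be added: every production for the remaining non-terminals contains a terminal or a non-nullable non-terminal.
Nullable = { 'C', 'X' }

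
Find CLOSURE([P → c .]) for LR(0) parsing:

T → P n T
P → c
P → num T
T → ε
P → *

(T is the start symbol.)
{ [P → c .] }

To compute CLOSURE, for each item [A → α.Bβ] where B is a non-terminal, add [B → .γ] for all productions B → γ; repeat for the newly added items until nothing changes.

Start with: [P → c .]
The dot is at the end, so nothing is added.

CLOSURE = { [P → c .] }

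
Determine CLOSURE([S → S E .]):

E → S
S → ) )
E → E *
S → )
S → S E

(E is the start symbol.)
{ [S → S E .] }

To compute CLOSURE, for each item [A → α.Bβ] where B is a non-terminal, add [B → .γ] for all productions B → γ; repeat for the newly added items until nothing changes.

Start with: [S → S E .]
The dot is at the end, so nothing is added.

CLOSURE = { [S → S E .] }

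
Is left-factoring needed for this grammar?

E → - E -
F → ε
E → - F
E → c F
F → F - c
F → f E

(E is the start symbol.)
Left-factoring is needed when two productions for the same non-terminal
share a common prefix on the right-hand side.

Productions for E:
  E → - E -
  E → - F
  E → c F
Productions for F:
  F → ε
  F → F - c
  F → f E

Found common prefix '-' in productions for E

Answer: Yes, E has productions with common prefix '-'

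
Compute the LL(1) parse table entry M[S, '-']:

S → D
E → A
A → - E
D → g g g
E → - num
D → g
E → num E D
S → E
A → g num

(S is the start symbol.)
S → E

To find M[S, '-'], we find productions for S where '-' is in the predict set (PREDICT(N → α) = (FIRST(α) \ {ε}) ∪ (FOLLOW(N) if α ⇒* ε)).

Relevant sets:
  FIRST(D) = { 'g' }
  FIRST(E) = { '-', 'g', 'num' }

S → D: PREDICT = { 'g' }
S → E: PREDICT = { '-', 'g', 'num' }
  '-' is in predict set, so this production goes in M[S, '-']

M[S, '-'] = S → E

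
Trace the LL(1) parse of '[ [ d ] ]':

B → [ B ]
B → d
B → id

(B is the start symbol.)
Stack is shown with the top on the left.

Stack      Input        Action
------------------------------
B $        [ [ d ] ] $  output B → [ B ]
[ B ] $    [ [ d ] ] $  match '['
B ] $      [ d ] ] $    output B → [ B ]
[ B ] ] $  [ d ] ] $    match '['
B ] ] $    d ] ] $      output B → d
d ] ] $    d ] ] $      match 'd'
] ] $      ] ] $        match ']'
] $        ] $          match ']'
$          $            accept

The string is accepted.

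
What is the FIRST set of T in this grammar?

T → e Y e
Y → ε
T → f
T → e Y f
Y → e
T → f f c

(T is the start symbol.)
{ 'e', 'f' }

From T → e Y e:
  - e is a terminal: add 'e' and stop
From T → f:
  - f is a terminal: add 'f' and stop
From T → e Y f:
  - e is a terminal: add 'e' and stop
From T → f f c:
  - f is a terminal: add 'f' and stop

Collecting: FIRST(T) = { 'e', 'f' }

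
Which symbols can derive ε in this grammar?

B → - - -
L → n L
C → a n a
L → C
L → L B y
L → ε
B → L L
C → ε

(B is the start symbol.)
{ 'B', 'C', 'L' }

A non-terminal is nullable if it can derive ε (the empty string): either it has an ε-production, or it has a production whose right-hand side consists entirely of nullable non-terminals.

ε-productions: L → ε, C → ε
So L, C are immediately nullable.
B → L L: every symbol on the right is nullable, so B is nullable too.
Every non-terminal is now nullable.
Nullable = { 'B', 'C', 'L' }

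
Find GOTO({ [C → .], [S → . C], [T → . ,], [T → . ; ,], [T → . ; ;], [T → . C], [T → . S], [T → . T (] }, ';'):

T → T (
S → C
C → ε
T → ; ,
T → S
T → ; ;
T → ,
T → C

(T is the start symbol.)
{ [T → ; . ,], [T → ; . ;] }

GOTO(I, ';') = CLOSURE({ [A → αX.β] : [A → α.Xβ] ∈ I, X = ';' })

Items with dot before ';', with the dot advanced:
  [T → . ; ,] → [T → ; . ,]
  [T → . ; ;] → [T → ; . ;]
Closure adds nothing (no advanced item has the dot before a non-terminal).

GOTO = { [T → ; . ,], [T → ; . ;] }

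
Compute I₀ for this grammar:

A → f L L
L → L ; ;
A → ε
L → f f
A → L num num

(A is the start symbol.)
First, augment the grammar with A' → A
I₀ = CLOSURE({ [A' → . A] }):
  [A' → . A] has the dot before A: add [A → . f L L], [A → .], [A → . L num num]
  [A → . L num num] has the dot before L: add [L → . L ; ;], [L → . f f]
No further items can be added.

I₀ = { [A → . L num num], [A → . f L L], [A → .], [A' → . A], [L → . L ; ;], [L → . f f] }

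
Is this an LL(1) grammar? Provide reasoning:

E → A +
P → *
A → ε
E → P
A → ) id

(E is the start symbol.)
Yes, the grammar is LL(1).

A grammar is LL(1) if for each non-terminal N with multiple productions, the predict sets of those productions are pairwise disjoint, where PREDICT(N → α) = (FIRST(α) \ {ε}) ∪ (FOLLOW(N) if α ⇒* ε).

Relevant sets:
  FIRST(A) = { ')', ε }
  FIRST(P) = { '*' }
  FOLLOW(A) = { '+' }

For E:
  PREDICT(E → A '+') = { ')', '+' }
  PREDICT(E → P) = { '*' }
For A:
  PREDICT(A → ε) = { '+' }
  PREDICT(A → ')' id) = { ')' }
P has a single production, so nothing to check there.

All predict sets are disjoint. The grammar IS LL(1).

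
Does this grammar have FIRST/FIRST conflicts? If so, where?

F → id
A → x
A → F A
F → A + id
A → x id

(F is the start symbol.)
FIRST sets of the non-terminals at (or reachable through a nullable prefix from) the front of some alternative:
  FIRST(A) = { 'id', 'x' }
  FIRST(F) = { 'id', 'x' }

Productions for F:
  F → id: FIRST = { 'id' }
  F → A + id: FIRST = { 'id', 'x' }
Productions for A:
  A → x: FIRST = { 'x' }
  A → F A: FIRST = { 'id', 'x' }
  A → x id: FIRST = { 'x' }

Conflict for F: F → id and F → A + id
  Overlap: { 'id' }
Conflict for A: A → x and A → F A
  Overlap: { 'x' }
Conflict for A: A → x and A → x id
  Overlap: { 'x' }
Conflict for A: A → F A and A → x id
  Overlap: { 'x' }

Answer: Yes. F → id / F → A '+' id on { 'id' }; A → x / A → F A on { 'x' }; A → x / A → x id on { 'x' }; A → F A / A → x id on { 'x' }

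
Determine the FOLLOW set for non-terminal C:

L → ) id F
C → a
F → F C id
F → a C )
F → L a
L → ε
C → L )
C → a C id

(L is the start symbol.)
{ ')', 'id' }

In F → F C id: C is followed by id, add FIRST(id) \ {ε} = { 'id' }
In F → a C ): C is followed by ')', add FIRST(')') \ {ε} = { ')' }
In C → a C id: C is followed by id, add FIRST(id) \ {ε} = { 'id' }

Taking the union: FOLLOW(C) = { ')', 'id' }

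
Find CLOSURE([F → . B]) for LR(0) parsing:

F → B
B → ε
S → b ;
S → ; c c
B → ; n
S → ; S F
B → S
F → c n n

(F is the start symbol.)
{ [B → . ; n], [B → . S], [B → .], [F → . B], [S → . ; S F], [S → . ; c c], [S → . b ;] }

To compute CLOSURE, for each item [A → α.Bβ] where B is a non-terminal, add [B → .γ] for all productions B → γ; repeat for the newly added items until nothing changes.

Start with: [F → . B]
  [F → . B] has the dot before B: add [B → .], [B → . ; n], [B → . S]
  [B → . S] has the dot before S: add [S → . b ;], [S → . ; c c], [S → . ; S F]
No further items can be added.

CLOSURE = { [B → . ; n], [B → . S], [B → .], [F → . B], [S → . ; S F], [S → . ; c c], [S → . b ;] }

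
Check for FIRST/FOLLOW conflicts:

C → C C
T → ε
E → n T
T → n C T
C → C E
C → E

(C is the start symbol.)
A FIRST/FOLLOW conflict occurs when a non-terminal N has a nullable alternative N → β (β ⇒* ε) and another alternative N → α with FIRST(α) ∩ FOLLOW(N) ≠ ∅: on such a lookahead the parser cannot decide between expanding α and letting N vanish via β.

Nullable non-terminals: T.

T: nullable alternative(s) T → ε; FOLLOW(T) = { $, 'n' }
  T → ε: FIRST \ {ε} = { } — this is the only nullable alternative, skip
  T → n C T: FIRST \ {ε} = { 'n' } — overlaps FOLLOW(T) on { 'n' }: CONFLICT

C, E have no nullable alternative, so no FIRST/FOLLOW check is needed there.

So the grammar has 1 FIRST/FOLLOW conflict (marked CONFLICT above).

Answer: Yes. T → n C T with FOLLOW(T) on { 'n' }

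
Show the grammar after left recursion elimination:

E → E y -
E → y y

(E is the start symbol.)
E → y y E'
E' → y - E'
E' → ε

E is directly left-recursive. The standard transformation for
  A → A α₁ | ... | A α_m | β₁ | ... | β_n
is
  A  → β₁ A' | ... | β_n A'
  A' → α₁ A' | ... | α_m A' | ε

E → y y becomes E → y y E'
E → E y - becomes E' → y - E'
Add E' → ε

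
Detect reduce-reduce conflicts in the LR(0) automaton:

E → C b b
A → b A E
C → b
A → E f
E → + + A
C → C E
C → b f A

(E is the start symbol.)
Augment with E' → E and build the canonical LR(0) collection (I0 = CLOSURE({[E' → . E]}), then GOTO on every symbol after a dot until no new states appear). It has 17 states:
  I0: { [C → . C E], [C → . b f A], [C → . b], [E → . + + A], [E → . C b b], [E' → . E] }  — shift
  I1: { [E → + . + A] }  — shift
  I2: { [C → . C E], [C → . b f A], [C → . b], [C → C . E], [E → . + + A], [E → . C b b], [E → C . b b] }  — shift
  I3: { [E' → E .] }  — accept
  I4: { [C → b . f A], [C → b .] }  — shift, reduce
  I5: { [A → . E f], [A → . b A E], [C → . C E], [C → . b f A], [C → . b], [C → b f . A], [E → . + + A], [E → . C b b] }  — shift
  I6: { [C → b f A .] }  — reduce
  I7: { [A → E . f] }  — shift
  I8: { [A → . E f], [A → . b A E], [A → b . A E], [C → . C E], [C → . b f A], [C → . b], [C → b . f A], [C → b .], [E → . + + A], [E → . C b b] }  — shift, reduce
  I9: { [A → b A . E], [C → . C E], [C → . b f A], [C → . b], [E → . + + A], [E → . C b b] }  — shift
  I10: { [A → b A E .] }  — reduce
  I11: { [A → E f .] }  — reduce
  I12: { [C → C E .] }  — reduce
  I13: { [C → b . f A], [C → b .], [E → C b . b] }  — shift, reduce
  I14: { [E → C b b .] }  — reduce
  I15: { [A → . E f], [A → . b A E], [C → . C E], [C → . b f A], [C → . b], [E → + + . A], [E → . + + A], [E → . C b b] }  — shift
  I16: { [E → + + A .] }  — reduce

No state contains more than one complete item.

Answer: No reduce-reduce conflicts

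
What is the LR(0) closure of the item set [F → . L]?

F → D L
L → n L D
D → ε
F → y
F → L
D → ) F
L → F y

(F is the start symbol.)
{ [D → . ) F], [D → .], [F → . D L], [F → . L], [F → . y], [L → . F y], [L → . n L D] }

To compute CLOSURE, for each item [A → α.Bβ] where B is a non-terminal, add [B → .γ] for all productions B → γ; repeat for the newly added items until nothing changes.

Start with: [F → . L]
  [F → . L] has the dot before L: add [L → . n L D], [L → . F y]
  [L → . F y] has the dot before F: add [F → . D L], [F → . y]
  [F → . D L] has the dot before D: add [D → .], [D → . ) F]
No further items can be added.

CLOSURE = { [D → . ) F], [D → .], [F → . D L], [F → . L], [F → . y], [L → . F y], [L → . n L D] }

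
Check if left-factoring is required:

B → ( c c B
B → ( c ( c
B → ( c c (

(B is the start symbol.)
Yes, B has productions with common prefix '( c'

Left-factoring is needed when two productions for the same non-terminal
share a common prefix on the right-hand side.

Productions for B:
  B → ( c c B
  B → ( c ( c
  B → ( c c (

Found common prefix '( c' in productions for B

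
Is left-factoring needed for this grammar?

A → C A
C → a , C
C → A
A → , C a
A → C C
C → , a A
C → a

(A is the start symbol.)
Left-factoring is needed when two productions for the same non-terminal
share a common prefix on the right-hand side.

Productions for A:
  A → C A
  A → , C a
  A → C C
Productions for C:
  C → a , C
  C → A
  C → , a A
  C → a

Found common prefix 'C' in productions for A
Found common prefix 'a' in productions for C

Answer: Yes, A has productions with common prefix 'C'; C has productions with common prefix 'a'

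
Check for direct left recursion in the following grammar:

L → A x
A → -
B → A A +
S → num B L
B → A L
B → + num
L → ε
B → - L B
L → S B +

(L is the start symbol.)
Direct left recursion occurs when N → N α for some non-terminal N (the right-hand side begins with the left-hand side itself).

L → A x: starts with A
A → -: starts with '-'
B → A A +: starts with A
S → num B L: starts with num
B → A L: starts with A
B → + num: starts with '+'
L → ε: starts with ε
B → - L B: starts with '-'
L → S B +: starts with S

No direct left recursion found.

Answer: No direct left recursion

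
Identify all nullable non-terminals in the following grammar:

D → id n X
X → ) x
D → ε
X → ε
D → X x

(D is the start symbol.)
{ 'D', 'X' }

ε-productions: D → ε, X → ε
So D, X are immediately nullable.
Every non-terminal is now nullable.
Nullable = { 'D', 'X' }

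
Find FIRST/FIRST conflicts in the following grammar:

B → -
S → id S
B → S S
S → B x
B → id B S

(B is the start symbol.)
Yes. B → '-' / B → S S on { '-' }; B → S S / B → id B S on { 'id' }; S → id S / S → B x on { 'id' }

FIRST sets of the non-terminals at (or reachable through a nullable prefix from) the front of some alternative:
  FIRST(S) = { '-', 'id' }
  FIRST(B) = { '-', 'id' }

Productions for B:
  B → -: FIRST = { '-' }
  B → S S: FIRST = { '-', 'id' }
  B → id B S: FIRST = { 'id' }
Productions for S:
  S → id S: FIRST = { 'id' }
  S → B x: FIRST = { '-', 'id' }

Conflict for B: B → - and B → S S
  Overlap: { '-' }
Conflict for B: B → S S and B → id B S
  Overlap: { 'id' }
Conflict for S: S → id S and S → B x
  Overlap: { 'id' }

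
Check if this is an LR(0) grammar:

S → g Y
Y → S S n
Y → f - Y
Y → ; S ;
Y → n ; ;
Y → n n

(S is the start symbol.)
Augment with S' → S and build the canonical LR(0) collection (I0 = CLOSURE({[S' → . S]}), then GOTO on every symbol after a dot until no new states appear). It has 17 states:
  I0: { [S → . g Y], [S' → . S] }  — shift
  I1: { [S' → S .] }  — accept
  I2: { [S → . g Y], [S → g . Y], [Y → . ; S ;], [Y → . S S n], [Y → . f - Y], [Y → . n ; ;], [Y → . n n] }  — shift
  I3: { [S → . g Y], [Y → ; . S ;] }  — shift
  I4: { [S → . g Y], [Y → S . S n] }  — shift
  I5: { [S → g Y .] }  — reduce
  I6: { [Y → f . - Y] }  — shift
  I7: { [Y → n . ; ;], [Y → n . n] }  — shift
  I8: { [Y → n ; . ;] }  — shift
  I9: { [Y → n n .] }  — reduce
  I10: { [Y → n ; ; .] }  — reduce
  I11: { [S → . g Y], [Y → . ; S ;], [Y → . S S n], [Y → . f - Y], [Y → . n ; ;], [Y → . n n], [Y → f - . Y] }  — shift
  I12: { [Y → f - Y .] }  — reduce
  I13: { [Y → S S . n] }  — shift
  I14: { [Y → S S n .] }  — reduce
  I15: { [Y → ; S . ;] }  — shift
  I16: { [Y → ; S ; .] }  — reduce

Every state is either a pure shift/goto state or contains exactly one complete item and nothing to shift — no conflicts. The grammar is LR(0).

Answer: Yes, the grammar is LR(0)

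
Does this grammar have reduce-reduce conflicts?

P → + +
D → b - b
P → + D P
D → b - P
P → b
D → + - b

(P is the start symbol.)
Yes — I9: [D → b - b .] vs [P → b .]

A reduce-reduce conflict occurs when an LR(0) state has two complete items [A → α .] and [B → β .] — both call for a reduction, and with no lookahead the parser cannot choose between them.

Augment with P' → P and build the canonical LR(0) collection (I0 = CLOSURE({[P' → . P]}), then GOTO on every symbol after a dot until no new states appear). It has 13 states:
  I0: { [P → . + +], [P → . + D P], [P → . b], [P' → . P] }  — shift
  I1: { [D → . + - b], [D → . b - P], [D → . b - b], [P → + . +], [P → + . D P] }  — shift
  I2: { [P' → P .] }  — accept
  I3: { [P → b .] }  — reduce
  I4: { [D → + . - b], [P → + + .] }  — shift, reduce
  I5: { [P → + D . P], [P → . + +], [P → . + D P], [P → . b] }  — shift
  I6: { [D → b . - P], [D → b . - b] }  — shift
  I7: { [D → b - . P], [D → b - . b], [P → . + +], [P → . + D P], [P → . b] }  — shift
  I8: { [D → b - P .] }  — reduce
  I9: { [D → b - b .], [P → b .] }  — 2 reduces
  I10: { [P → + D P .] }  — reduce
  I11: { [D → + - . b] }  — shift
  I12: { [D → + - b .] }  — reduce

I9 contains complete items [D → b - b .], [P → b .] — reduce-reduce conflict.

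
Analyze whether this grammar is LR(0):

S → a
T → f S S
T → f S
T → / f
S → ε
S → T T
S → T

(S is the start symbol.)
No. Shift-reduce conflict between [S → .] and [S → . a]

A grammar is LR(0) if no state in the canonical LR(0) collection has:
  - both a shift item (dot before a terminal) and a complete item (shift-reduce conflict), or
  - two or more complete items (reduce-reduce conflict; the accept item [S' → S .] counts as a complete item here).

Augment with S' → S and build the canonical LR(0) collection (I0 = CLOSURE({[S' → . S]}), then GOTO on every symbol after a dot until no new states appear). It has 10 states:
  I0: { [S → . T T], [S → . T], [S → . a], [S → .], [S' → . S], [T → . / f], [T → . f S S], [T → . f S] }  — shift, reduce
  I1: { [T → / . f] }  — shift
  I2: { [S' → S .] }  — accept
  I3: { [S → T . T], [S → T .], [T → . / f], [T → . f S S], [T → . f S] }  — shift, reduce
  I4: { [S → a .] }  — reduce
  I5: { [S → . T T], [S → . T], [S → . a], [S → .], [T → . / f], [T → . f S S], [T → . f S], [T → f . S S], [T → f . S] }  — shift, reduce
  I6: { [S → . T T], [S → . T], [S → . a], [S → .], [T → . / f], [T → . f S S], [T → . f S], [T → f S . S], [T → f S .] }  — shift, 2 reduces
  I7: { [T → f S S .] }  — reduce
  I8: { [S → T T .] }  — reduce
  I9: { [T → / f .] }  — reduce

Conflict in state I0:
  Shift-reduce conflict between [S → .] and [S → . a]
So the grammar is NOT LR(0).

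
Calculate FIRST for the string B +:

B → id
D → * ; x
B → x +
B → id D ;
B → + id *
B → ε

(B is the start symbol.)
FIRST sets of the non-terminals involved (from the grammar, by fixed-point iteration):
  FIRST(B) = { '+', 'id', 'x', ε }

To compute FIRST(B +), process the symbols left to right:
Symbol B is a non-terminal. Add FIRST(B) \ {ε} = { '+', 'id', 'x' }
B is nullable (ε ∈ FIRST(B)), continue to the next symbol.
Symbol + is a terminal. Add '+' and stop.
FIRST(B +) = { '+', 'id', 'x' }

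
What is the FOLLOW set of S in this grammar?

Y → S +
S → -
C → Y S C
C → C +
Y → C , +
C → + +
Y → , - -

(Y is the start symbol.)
{ '+', ',', '-' }

In Y → S +: S is followed by '+', add FIRST('+') \ {ε} = { '+' }
In C → Y S C: S is followed by C, add FIRST(C) \ {ε} = { '+', ',', '-' }

Taking the union: FOLLOW(S) = { '+', ',', '-' }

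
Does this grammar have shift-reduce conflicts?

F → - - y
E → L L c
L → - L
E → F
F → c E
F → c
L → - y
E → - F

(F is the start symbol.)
Yes — I3: [F → c .] vs [E → . - F]

A shift-reduce conflict occurs when an LR(0) state has both:
  - a complete (reduce) item [A → α .] (dot at the end), and
  - a shift item [B → β . c γ] (dot before a terminal).

Augment with F' → F and build the canonical LR(0) collection (I0 = CLOSURE({[F' → . F]}), then GOTO on every symbol after a dot until no new states appear). It has 19 states:
  I0: { [F → . - - y], [F → . c E], [F → . c], [F' → . F] }  — shift
  I1: { [F → - . - y] }  — shift
  I2: { [F' → F .] }  — accept
  I3: { [E → . - F], [E → . F], [E → . L L c], [F → . - - y], [F → . c E], [F → . c], [F → c . E], [F → c .], [L → . - L], [L → . - y] }  — shift, reduce
  I4: { [E → - . F], [F → - . - y], [F → . - - y], [F → . c E], [F → . c], [L → - . L], [L → - . y], [L → . - L], [L → . - y] }  — shift
  I5: { [F → c E .] }  — reduce
  I6: { [E → F .] }  — reduce
  I7: { [E → L . L c], [L → . - L], [L → . - y] }  — shift
  I8: { [L → - . L], [L → - . y], [L → . - L], [L → . - y] }  — shift
  I9: { [E → L L . c] }  — shift
  I10: { [E → L L c .] }  — reduce
  I11: { [L → - L .] }  — reduce
  I12: { [L → - y .] }  — reduce
  I13: { [F → - - . y], [F → - . - y], [L → - . L], [L → - . y], [L → . - L], [L → . - y] }  — shift
  I14: { [E → - F .] }  — reduce
  I15: { [F → - - . y], [L → - . L], [L → - . y], [L → . - L], [L → . - y] }  — shift
  I16: { [F → - - y .], [L → - y .] }  — 2 reduces
  I17: { [F → - - . y] }  — shift
  I18: { [F → - - y .] }  — reduce

I3 contains reduce item [F → c .] and shift items [E → . - F], [F → . - - y], [F → . c], [F → . c E], [L → . - L], [L → . - y] — shift-reduce conflict.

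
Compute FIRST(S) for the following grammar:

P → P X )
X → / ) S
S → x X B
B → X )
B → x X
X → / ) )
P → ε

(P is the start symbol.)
From S → x X B:
  - x is a terminal: add 'x' and stop

Collecting: FIRST(S) = { 'x' }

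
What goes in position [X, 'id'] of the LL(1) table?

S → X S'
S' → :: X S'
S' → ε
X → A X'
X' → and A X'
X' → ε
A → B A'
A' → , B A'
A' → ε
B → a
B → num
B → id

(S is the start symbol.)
X → A X'

To find M[X, 'id'], we find productions for X where 'id' is in the predict set (PREDICT(N → α) = (FIRST(α) \ {ε}) ∪ (FOLLOW(N) if α ⇒* ε)).

Relevant sets:
  FIRST(A) = { 'a', 'id', 'num' }

X → A X': PREDICT = { 'a', 'id', 'num' }
  'id' is in predict set, so this production goes in M[X, 'id']

M[X, 'id'] = X → A X'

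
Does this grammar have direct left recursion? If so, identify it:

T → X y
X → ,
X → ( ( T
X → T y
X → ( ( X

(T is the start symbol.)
T → X y: starts with X
X → ,: starts with ','
X → ( ( T: starts with '('
X → T y: starts with T
X → ( ( X: starts with '('

No direct left recursion found.

Answer: No direct left recursion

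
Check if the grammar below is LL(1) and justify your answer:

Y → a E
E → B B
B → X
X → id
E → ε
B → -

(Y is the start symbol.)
Yes, the grammar is LL(1).

A grammar is LL(1) if for each non-terminal N with multiple productions, the predict sets of those productions are pairwise disjoint, where PREDICT(N → α) = (FIRST(α) \ {ε}) ∪ (FOLLOW(N) if α ⇒* ε).

Relevant sets:
  FIRST(B) = { '-', 'id' }
  FIRST(X) = { 'id' }
  FOLLOW(E) = { $ }

For E:
  PREDICT(E → B B) = { '-', 'id' }
  PREDICT(E → ε) = { $ }
For B:
  PREDICT(B → X) = { 'id' }
  PREDICT(B → '-') = { '-' }
Y, X have a single production, so nothing to check there.

All predict sets are disjoint. The grammar IS LL(1).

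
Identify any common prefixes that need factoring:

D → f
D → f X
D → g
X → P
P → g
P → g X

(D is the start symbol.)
Left-factoring is needed when two productions for the same non-terminal
share a common prefix on the right-hand side.

Productions for D:
  D → f
  D → f X
  D → g
Productions for P:
  P → g
  P → g X

Found common prefix 'f' in productions for D
Found common prefix 'g' in productions for P

Answer: Yes, D has productions with common prefix 'f'; P has productions with common prefix 'g'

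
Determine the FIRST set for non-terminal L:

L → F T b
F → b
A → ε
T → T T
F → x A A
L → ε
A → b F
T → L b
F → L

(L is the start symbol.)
{ 'b', 'x', ε }

FIRST sets of the other non-terminals involved (by the same procedure, iterated to a fixed point):
  FIRST(F) = { 'b', 'x', ε }
  FIRST(T) = { 'b', 'x' }

From L → F T b:
  - F is a non-terminal: add FIRST(F) \ {ε} = { 'b', 'x' }
    F is nullable, so continue to the next symbol
  - T is a non-terminal: add FIRST(T) \ {ε} = { 'b', 'x' }
    T is not nullable, so stop
From L → ε:
  - ε-production, so ε ∈ FIRST(L)

Collecting: FIRST(L) = { 'b', 'x', ε }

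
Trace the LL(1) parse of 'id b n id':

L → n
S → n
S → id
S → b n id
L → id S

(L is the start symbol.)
Stack is shown with the top on the left.

Stack     Input        Action
-----------------------------
L $       id b n id $  output L → id S
id S $    id b n id $  match 'id'
S $       b n id $     output S → b n id
b n id $  b n id $     match 'b'
n id $    n id $       match 'n'
id $      id $         match 'id'
$         $            accept

The string is accepted.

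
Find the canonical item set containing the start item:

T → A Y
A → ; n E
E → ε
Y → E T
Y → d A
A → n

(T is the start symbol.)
First, augment the grammar with T' → T
I₀ = CLOSURE({ [T' → . T] }):
  [T' → . T] has the dot before T: add [T → . A Y]
  [T → . A Y] has the dot before A: add [A → . ; n E], [A → . n]
No further items can be added.

I₀ = { [A → . ; n E], [A → . n], [T → . A Y], [T' → . T] }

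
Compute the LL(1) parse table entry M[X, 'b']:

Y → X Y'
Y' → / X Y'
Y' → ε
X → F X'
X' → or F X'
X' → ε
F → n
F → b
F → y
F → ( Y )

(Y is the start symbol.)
X → F X'

To find M[X, 'b'], we find productions for X where 'b' is in the predict set (PREDICT(N → α) = (FIRST(α) \ {ε}) ∪ (FOLLOW(N) if α ⇒* ε)).

Relevant sets:
  FIRST(F) = { '(', 'b', 'n', 'y' }

X → F X': PREDICT = { '(', 'b', 'n', 'y' }
  'b' is in predict set, so this production goes in M[X, 'b']

M[X, 'b'] = X → F X'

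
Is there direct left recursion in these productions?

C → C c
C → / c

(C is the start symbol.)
C → C c: LEFT RECURSIVE (starts with C)
C → / c: starts with '/'

The grammar has direct left recursion on: C.

Answer: Yes, C is left-recursive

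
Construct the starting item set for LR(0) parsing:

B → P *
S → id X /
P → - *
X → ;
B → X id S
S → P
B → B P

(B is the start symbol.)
First, augment the grammar with B' → B
I₀ = CLOSURE({ [B' → . B] }):
  [B' → . B] has the dot before B: add [B → . P *], [B → . X id S], [B → . B P]
  [B → . P *] has the dot before P: add [P → . - *]
  [B → . X id S] has the dot before X: add [X → . ;]
No further items can be added.

I₀ = { [B → . B P], [B → . P *], [B → . X id S], [B' → . B], [P → . - *], [X → . ;] }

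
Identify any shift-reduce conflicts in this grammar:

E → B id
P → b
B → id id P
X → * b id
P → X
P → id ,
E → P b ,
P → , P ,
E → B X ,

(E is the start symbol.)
A shift-reduce conflict occurs when an LR(0) state has both:
  - a complete (reduce) item [A → α .] (dot at the end), and
  - a shift item [B → β . c γ] (dot before a terminal).

Augment with E' → E and build the canonical LR(0) collection (I0 = CLOSURE({[E' → . E]}), then GOTO on every symbol after a dot until no new states appear). It has 22 states:
  I0: { [B → . id id P], [E → . B X ,], [E → . B id], [E → . P b ,], [E' → . E], [P → . , P ,], [P → . X], [P → . b], [P → . id ,], [X → . * b id] }  — shift
  I1: { [X → * . b id] }  — shift
  I2: { [P → , . P ,], [P → . , P ,], [P → . X], [P → . b], [P → . id ,], [X → . * b id] }  — shift
  I3: { [E → B . X ,], [E → B . id], [X → . * b id] }  — shift
  I4: { [E' → E .] }  — accept
  I5: { [E → P . b ,] }  — shift
  I6: { [P → X .] }  — reduce
  I7: { [P → b .] }  — reduce
  I8: { [B → id . id P], [P → id . ,] }  — shift
  I9: { [P → id , .] }  — reduce
  I10: { [B → id id . P], [P → . , P ,], [P → . X], [P → . b], [P → . id ,], [X → . * b id] }  — shift
  I11: { [B → id id P .] }  — reduce
  I12: { [P → id . ,] }  — shift
  I13: { [E → P b . ,] }  — shift
  I14: { [E → P b , .] }  — reduce
  I15: { [E → B X . ,] }  — shift
  I16: { [E → B id .] }  — reduce
  I17: { [E → B X , .] }  — reduce
  I18: { [P → , P . ,] }  — shift
  I19: { [P → , P , .] }  — reduce
  I20: { [X → * b . id] }  — shift
  I21: { [X → * b id .] }  — reduce

No state contains both a complete item and a shift item.

Answer: No shift-reduce conflicts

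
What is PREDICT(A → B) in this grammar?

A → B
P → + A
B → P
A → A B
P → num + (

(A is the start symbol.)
{ '+', 'num' }

PREDICT(A → B) = (FIRST(RHS) \ {ε}) ∪ (FOLLOW(A) if ε ∈ FIRST(RHS), i.e. RHS ⇒* ε)
FIRST(B) = { '+', 'num' }
FIRST(B) = { '+', 'num' }
ε ∉ FIRST(B), so FOLLOW(A) is not added.
PREDICT(A → B) = { '+', 'num' }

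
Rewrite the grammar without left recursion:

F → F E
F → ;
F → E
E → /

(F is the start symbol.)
F is directly left-recursive. The standard transformation for
  A → A α₁ | ... | A α_m | β₁ | ... | β_n
is
  A  → β₁ A' | ... | β_n A'
  A' → α₁ A' | ... | α_m A' | ε

F → ; becomes F → ; F'
F → E becomes F → E F'
F → F E becomes F' → E F'
Add F' → ε

Productions for other non-terminals are unchanged:
  E → /

Resulting grammar:
F → ; F'
F → E F'
F' → E F'
F' → ε
E → /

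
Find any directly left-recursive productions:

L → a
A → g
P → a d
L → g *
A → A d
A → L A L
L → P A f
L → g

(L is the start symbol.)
Yes, A is left-recursive

L → a: starts with a
A → g: starts with g
P → a d: starts with a
L → g *: starts with g
A → A d: LEFT RECURSIVE (starts with A)
A → L A L: starts with L
L → P A f: starts with P
L → g: starts with g

The grammar has direct left recursion on: A.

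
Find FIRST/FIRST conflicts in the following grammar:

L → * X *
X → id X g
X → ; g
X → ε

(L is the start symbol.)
No FIRST/FIRST conflicts.

A FIRST/FIRST conflict occurs when two productions N → α and N → β for the same non-terminal have FIRST(α) ∩ FIRST(β) ≠ ∅ (with ε ∈ FIRST of a nullable right-hand side, so two nullable alternatives also conflict).

Productions for X:
  X → id X g: FIRST = { 'id' }
  X → ; g: FIRST = { ';' }
  X → ε: FIRST = { ε }
L has only one production, so no FIRST/FIRST conflict is possible there.

All alternatives of each non-terminal have pairwise disjoint FIRST sets.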